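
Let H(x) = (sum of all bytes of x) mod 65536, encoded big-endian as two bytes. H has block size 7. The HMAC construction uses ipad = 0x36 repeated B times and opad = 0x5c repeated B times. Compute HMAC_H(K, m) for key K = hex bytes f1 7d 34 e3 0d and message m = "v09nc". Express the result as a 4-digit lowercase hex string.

Key hex bytes f1 7d 34 e3 0d is 5 bytes ≤ B = 7; zero-pad to 7 bytes: K' = f1 7d 34 e3 0d 00 00.
K' ⊕ ipad = c7 4b 02 d5 3b 36 36.  K' ⊕ opad = ad 21 68 bf 51 5c 5c.
Inner input = (K'⊕ipad) ∥ m = c7 4b 02 d5 3b 36 36 ∥ 76 30 39 6e 63.
Inner hash: sum = 199+75+2+213+59+54+54+118+48+57+110+99 = 1088 → 04 40.
Outer input = (K'⊕opad) ∥ inner = ad 21 68 bf 51 5c 5c ∥ 04 40.
Outer hash (tag): sum = 173+33+104+191+81+92+92+4+64 = 834 → 03 42.

0342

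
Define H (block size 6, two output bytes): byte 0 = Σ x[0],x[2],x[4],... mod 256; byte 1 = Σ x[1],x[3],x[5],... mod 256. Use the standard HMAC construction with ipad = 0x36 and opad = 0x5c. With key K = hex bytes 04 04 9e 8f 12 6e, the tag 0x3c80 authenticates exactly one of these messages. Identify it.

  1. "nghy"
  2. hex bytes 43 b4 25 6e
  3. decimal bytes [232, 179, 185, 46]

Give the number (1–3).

Key hex bytes 04 04 9e 8f 12 6e is exactly B = 6 bytes: K' = 04 04 9e 8f 12 6e.
K' ⊕ ipad = 32 32 a8 b9 24 58; K' ⊕ opad = 58 58 c2 d3 4e 32.
m1: inner = H(32 32 a8 b9 24 58 6e 67 68 79) = d4 23; tag = H(58 58 c2 d3 4e 32 d4 23) = 3c80 ← matches
m2: inner = H(32 32 a8 b9 24 58 43 b4 25 6e) = 66 65; tag = H(58 58 c2 d3 4e 32 66 65) = cec2
m3: inner = H(32 32 a8 b9 24 58 e8 b3 b9 2e) = 9f 24; tag = H(58 58 c2 d3 4e 32 9f 24) = 0781

1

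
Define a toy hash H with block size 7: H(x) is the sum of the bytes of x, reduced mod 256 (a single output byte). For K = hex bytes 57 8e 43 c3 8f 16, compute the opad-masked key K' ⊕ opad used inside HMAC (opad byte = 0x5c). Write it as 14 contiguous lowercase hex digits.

0bd21f9fd34a5c

Key hex bytes 57 8e 43 c3 8f 16 is 6 bytes ≤ B = 7; zero-pad to 7 bytes: K' = 57 8e 43 c3 8f 16 00.
XOR each byte with 0x5c: 57⊕5c=0b, 8e⊕5c=d2, 43⊕5c=1f, c3⊕5c=9f, 8f⊕5c=d3, 16⊕5c=4a, 00⊕5c=5c.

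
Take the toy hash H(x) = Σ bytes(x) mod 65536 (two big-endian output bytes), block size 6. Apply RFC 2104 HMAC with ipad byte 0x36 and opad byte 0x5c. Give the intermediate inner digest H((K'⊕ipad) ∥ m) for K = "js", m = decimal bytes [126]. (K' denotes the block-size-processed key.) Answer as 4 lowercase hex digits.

01f7

Key "js" = 6a 73 is 2 bytes ≤ B = 6; zero-pad to 6 bytes: K' = 6a 73 00 00 00 00.
K' ⊕ ipad = 5c 45 36 36 36 36.
Inner input = 5c 45 36 36 36 36 ∥ 7e.
Inner hash: sum = 92+69+54+54+54+54+126 = 503 → 01 f7.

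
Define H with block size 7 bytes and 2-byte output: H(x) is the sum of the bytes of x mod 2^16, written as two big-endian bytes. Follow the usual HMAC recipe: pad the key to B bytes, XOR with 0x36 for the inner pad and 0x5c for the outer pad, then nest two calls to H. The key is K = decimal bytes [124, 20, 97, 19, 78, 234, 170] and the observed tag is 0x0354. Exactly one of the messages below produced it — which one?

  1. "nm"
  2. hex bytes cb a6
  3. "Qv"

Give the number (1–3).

Key decimal bytes [124, 20, 97, 19, 78, 234, 170] = 7c 14 61 13 4e ea aa is exactly B = 7 bytes: K' = 7c 14 61 13 4e ea aa.
K' ⊕ ipad = 4a 22 57 25 78 dc 9c; K' ⊕ opad = 20 48 3d 4f 12 b6 f6.
m1: inner = H(4a 22 57 25 78 dc 9c 6e 6d) = 03 b3; tag = H(20 48 3d 4f 12 b6 f6 03 b3) = 0368
m2: inner = H(4a 22 57 25 78 dc 9c cb a6) = 04 49; tag = H(20 48 3d 4f 12 b6 f6 04 49) = 02ff
m3: inner = H(4a 22 57 25 78 dc 9c 51 76) = 03 9f; tag = H(20 48 3d 4f 12 b6 f6 03 9f) = 0354 ← matches

3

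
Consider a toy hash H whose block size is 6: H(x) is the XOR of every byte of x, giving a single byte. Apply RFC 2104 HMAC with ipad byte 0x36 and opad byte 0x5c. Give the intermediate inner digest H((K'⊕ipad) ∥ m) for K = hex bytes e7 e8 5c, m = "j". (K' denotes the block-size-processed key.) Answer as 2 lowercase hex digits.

Key hex bytes e7 e8 5c is 3 bytes ≤ B = 6; zero-pad to 6 bytes: K' = e7 e8 5c 00 00 00.
K' ⊕ ipad = d1 de 6a 36 36 36.
Inner input = d1 de 6a 36 36 36 ∥ 6a.
Inner hash: XOR d1⊕de⊕6a⊕36⊕36⊕36⊕6a = 39.

39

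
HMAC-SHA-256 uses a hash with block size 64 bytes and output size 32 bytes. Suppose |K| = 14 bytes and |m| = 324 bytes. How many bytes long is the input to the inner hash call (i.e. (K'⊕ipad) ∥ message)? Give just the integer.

388

Key is 14 ≤ 64 bytes, zero-padded: |K'| = 64.
Inner input = (K'⊕ipad) ∥ m → 64 + 324 = 388 bytes.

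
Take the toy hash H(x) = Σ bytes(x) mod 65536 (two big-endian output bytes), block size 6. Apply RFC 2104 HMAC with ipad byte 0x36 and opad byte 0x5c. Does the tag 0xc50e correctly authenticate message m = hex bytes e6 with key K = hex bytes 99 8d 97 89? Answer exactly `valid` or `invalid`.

Key hex bytes 99 8d 97 89 is 4 bytes ≤ B = 6; zero-pad to 6 bytes: K' = 99 8d 97 89 00 00.
K' ⊕ ipad = af bb a1 bf 36 36; K' ⊕ opad = c5 d1 cb d5 5c 5c.
Inner hash: sum = 175+187+161+191+54+54+230 = 1052 → 04 1c.
Outer hash (recomputed tag): sum = 197+209+203+213+92+92+4+28 = 1038 → 04 0e.
Recomputed tag = 040e; claimed = c50e → mismatch.

invalid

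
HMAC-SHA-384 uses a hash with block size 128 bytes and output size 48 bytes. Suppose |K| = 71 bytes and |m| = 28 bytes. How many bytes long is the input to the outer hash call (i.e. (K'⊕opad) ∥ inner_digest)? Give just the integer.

176

Key is 71 ≤ 128 bytes, zero-padded: |K'| = 128.
Outer input = (K'⊕opad) ∥ H(inner) → 128 + 48 = 176 bytes.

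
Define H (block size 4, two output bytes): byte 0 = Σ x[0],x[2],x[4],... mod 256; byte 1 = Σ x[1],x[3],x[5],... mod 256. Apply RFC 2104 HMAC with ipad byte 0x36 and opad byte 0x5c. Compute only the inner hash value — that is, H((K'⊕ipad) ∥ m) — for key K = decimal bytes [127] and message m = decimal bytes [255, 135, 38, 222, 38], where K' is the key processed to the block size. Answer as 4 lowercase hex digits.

Key decimal bytes [127] = 7f is 1 byte ≤ B = 4; zero-pad to 4 bytes: K' = 7f 00 00 00.
K' ⊕ ipad = 49 36 36 36.
Inner input = 49 36 36 36 ∥ ff 87 26 de 26.
Inner hash: even-index sum = 458 mod 256 = 202; odd-index sum = 465 mod 256 = 209 → ca d1.

cad1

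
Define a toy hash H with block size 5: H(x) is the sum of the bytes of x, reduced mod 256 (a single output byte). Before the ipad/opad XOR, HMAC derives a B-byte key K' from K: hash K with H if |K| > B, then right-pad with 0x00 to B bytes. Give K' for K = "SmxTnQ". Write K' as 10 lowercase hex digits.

4b00000000

|K| = 6 > B = 5, so first hash the key.
H(K): sum = 83+109+120+84+110+81 = 587; mod 256 = 75 → 4b.
Zero-pad H(K) = 4b to 5 bytes: K' = 4b 00 00 00 00.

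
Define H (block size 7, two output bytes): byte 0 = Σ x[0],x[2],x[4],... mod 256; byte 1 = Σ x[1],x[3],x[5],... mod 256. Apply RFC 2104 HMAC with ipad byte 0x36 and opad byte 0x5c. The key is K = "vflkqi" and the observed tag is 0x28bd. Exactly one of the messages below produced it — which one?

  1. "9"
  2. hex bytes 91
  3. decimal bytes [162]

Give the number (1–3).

Key "vflkqi" = 76 66 6c 6b 71 69 is 6 bytes ≤ B = 7; zero-pad to 7 bytes: K' = 76 66 6c 6b 71 69 00.
K' ⊕ ipad = 40 50 5a 5d 47 5f 36; K' ⊕ opad = 2a 3a 30 37 2d 35 5c.
m1: inner = H(40 50 5a 5d 47 5f 36 39) = 17 45; tag = H(2a 3a 30 37 2d 35 5c 17 45) = 28bd ← matches
m2: inner = H(40 50 5a 5d 47 5f 36 91) = 17 9d; tag = H(2a 3a 30 37 2d 35 5c 17 9d) = 80bd
m3: inner = H(40 50 5a 5d 47 5f 36 a2) = 17 ae; tag = H(2a 3a 30 37 2d 35 5c 17 ae) = 91bd

1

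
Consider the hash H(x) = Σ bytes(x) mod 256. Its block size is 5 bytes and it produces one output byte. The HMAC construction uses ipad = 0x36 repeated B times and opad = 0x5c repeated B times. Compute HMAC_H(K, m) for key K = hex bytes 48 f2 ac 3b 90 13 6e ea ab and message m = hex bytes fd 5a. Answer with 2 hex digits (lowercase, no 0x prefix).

2b

Key hex bytes 48 f2 ac 3b 90 13 6e ea ab is 9 bytes > B = 5, so hash it first: H(key) = c7, then zero-pad to 5 bytes: K' = c7 00 00 00 00.
K' ⊕ ipad = f1 36 36 36 36.  K' ⊕ opad = 9b 5c 5c 5c 5c.
Inner input = (K'⊕ipad) ∥ m = f1 36 36 36 36 ∥ fd 5a.
Inner hash: sum = 241+54+54+54+54+253+90 = 800; mod 256 = 32 → 20.
Outer input = (K'⊕opad) ∥ inner = 9b 5c 5c 5c 5c ∥ 20.
Outer hash (tag): sum = 155+92+92+92+92+32 = 555; mod 256 = 43 → 2b.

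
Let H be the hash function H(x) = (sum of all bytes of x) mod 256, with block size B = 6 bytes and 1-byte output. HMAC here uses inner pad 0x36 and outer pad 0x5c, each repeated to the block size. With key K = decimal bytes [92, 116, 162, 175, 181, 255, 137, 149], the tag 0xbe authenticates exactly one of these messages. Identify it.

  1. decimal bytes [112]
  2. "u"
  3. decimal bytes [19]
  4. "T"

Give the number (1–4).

Key decimal bytes [92, 116, 162, 175, 181, 255, 137, 149] = 5c 74 a2 af b5 ff 89 95 is 8 bytes > B = 6, so hash it first: H(key) = f3, then zero-pad to 6 bytes: K' = f3 00 00 00 00 00.
K' ⊕ ipad = c5 36 36 36 36 36; K' ⊕ opad = af 5c 5c 5c 5c 5c.
m1: inner = H(c5 36 36 36 36 36 70) = 43; tag = H(af 5c 5c 5c 5c 5c 43) = be ← matches
m2: inner = H(c5 36 36 36 36 36 75) = 48; tag = H(af 5c 5c 5c 5c 5c 48) = c3
m3: inner = H(c5 36 36 36 36 36 13) = e6; tag = H(af 5c 5c 5c 5c 5c e6) = 61
m4: inner = H(c5 36 36 36 36 36 54) = 27; tag = H(af 5c 5c 5c 5c 5c 27) = a2

1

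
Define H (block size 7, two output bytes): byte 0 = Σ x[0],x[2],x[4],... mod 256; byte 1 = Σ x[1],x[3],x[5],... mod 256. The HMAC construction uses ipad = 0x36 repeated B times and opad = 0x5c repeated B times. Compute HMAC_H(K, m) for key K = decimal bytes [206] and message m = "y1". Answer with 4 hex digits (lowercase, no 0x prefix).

c1df

Key decimal bytes [206] = ce is 1 byte ≤ B = 7; zero-pad to 7 bytes: K' = ce 00 00 00 00 00 00.
K' ⊕ ipad = f8 36 36 36 36 36 36.  K' ⊕ opad = 92 5c 5c 5c 5c 5c 5c.
Inner input = (K'⊕ipad) ∥ m = f8 36 36 36 36 36 36 ∥ 79 31.
Inner hash: even-index sum = 459 mod 256 = 203; odd-index sum = 283 mod 256 = 27 → cb 1b.
Outer input = (K'⊕opad) ∥ inner = 92 5c 5c 5c 5c 5c 5c ∥ cb 1b.
Outer hash (tag): even-index sum = 449 mod 256 = 193; odd-index sum = 479 mod 256 = 223 → c1 df.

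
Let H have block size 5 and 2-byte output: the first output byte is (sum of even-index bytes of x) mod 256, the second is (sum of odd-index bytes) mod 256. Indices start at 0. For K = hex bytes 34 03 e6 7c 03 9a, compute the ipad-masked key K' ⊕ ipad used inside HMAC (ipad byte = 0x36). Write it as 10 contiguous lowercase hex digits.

Key hex bytes 34 03 e6 7c 03 9a is 6 bytes > B = 5, so hash it first: H(key) = 1d 19, then zero-pad to 5 bytes: K' = 1d 19 00 00 00.
XOR each byte with 0x36: 1d⊕36=2b, 19⊕36=2f, 00⊕36=36, 00⊕36=36, 00⊕36=36.

2b2f363636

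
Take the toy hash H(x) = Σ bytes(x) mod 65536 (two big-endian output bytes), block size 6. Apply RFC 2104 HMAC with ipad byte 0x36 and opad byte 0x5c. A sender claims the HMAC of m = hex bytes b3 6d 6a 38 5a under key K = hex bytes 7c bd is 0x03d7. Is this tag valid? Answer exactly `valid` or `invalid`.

Key hex bytes 7c bd is 2 bytes ≤ B = 6; zero-pad to 6 bytes: K' = 7c bd 00 00 00 00.
K' ⊕ ipad = 4a 8b 36 36 36 36; K' ⊕ opad = 20 e1 5c 5c 5c 5c.
Inner hash: sum = 74+139+54+54+54+54+179+109+106+56+90 = 969 → 03 c9.
Outer hash (recomputed tag): sum = 32+225+92+92+92+92+3+201 = 829 → 03 3d.
Recomputed tag = 033d; claimed = 03d7 → mismatch.

invalid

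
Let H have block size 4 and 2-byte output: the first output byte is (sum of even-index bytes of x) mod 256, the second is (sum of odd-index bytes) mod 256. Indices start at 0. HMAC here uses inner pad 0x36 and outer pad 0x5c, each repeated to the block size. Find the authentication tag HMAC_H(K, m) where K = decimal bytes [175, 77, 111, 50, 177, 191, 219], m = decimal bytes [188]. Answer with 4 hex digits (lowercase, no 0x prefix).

Key decimal bytes [175, 77, 111, 50, 177, 191, 219] = af 4d 6f 32 b1 bf db is 7 bytes > B = 4, so hash it first: H(key) = aa 3e, then zero-pad to 4 bytes: K' = aa 3e 00 00.
K' ⊕ ipad = 9c 08 36 36.  K' ⊕ opad = f6 62 5c 5c.
Inner input = (K'⊕ipad) ∥ m = 9c 08 36 36 ∥ bc.
Inner hash: even-index sum = 398 mod 256 = 142; odd-index sum = 62 mod 256 = 62 → 8e 3e.
Outer input = (K'⊕opad) ∥ inner = f6 62 5c 5c ∥ 8e 3e.
Outer hash (tag): even-index sum = 480 mod 256 = 224; odd-index sum = 252 mod 256 = 252 → e0 fc.

e0fc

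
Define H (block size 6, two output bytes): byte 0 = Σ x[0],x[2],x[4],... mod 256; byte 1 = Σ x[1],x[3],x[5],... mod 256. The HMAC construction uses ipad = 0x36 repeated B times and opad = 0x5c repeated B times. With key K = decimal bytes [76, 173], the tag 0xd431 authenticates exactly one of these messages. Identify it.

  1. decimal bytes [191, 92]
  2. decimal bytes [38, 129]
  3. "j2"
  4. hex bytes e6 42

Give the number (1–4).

2

Key decimal bytes [76, 173] = 4c ad is 2 bytes ≤ B = 6; zero-pad to 6 bytes: K' = 4c ad 00 00 00 00.
K' ⊕ ipad = 7a 9b 36 36 36 36; K' ⊕ opad = 10 f1 5c 5c 5c 5c.
m1: inner = H(7a 9b 36 36 36 36 bf 5c) = a5 63; tag = H(10 f1 5c 5c 5c 5c a5 63) = 6d0c
m2: inner = H(7a 9b 36 36 36 36 26 81) = 0c 88; tag = H(10 f1 5c 5c 5c 5c 0c 88) = d431 ← matches
m3: inner = H(7a 9b 36 36 36 36 6a 32) = 50 39; tag = H(10 f1 5c 5c 5c 5c 50 39) = 18e2
m4: inner = H(7a 9b 36 36 36 36 e6 42) = cc 49; tag = H(10 f1 5c 5c 5c 5c cc 49) = 94f2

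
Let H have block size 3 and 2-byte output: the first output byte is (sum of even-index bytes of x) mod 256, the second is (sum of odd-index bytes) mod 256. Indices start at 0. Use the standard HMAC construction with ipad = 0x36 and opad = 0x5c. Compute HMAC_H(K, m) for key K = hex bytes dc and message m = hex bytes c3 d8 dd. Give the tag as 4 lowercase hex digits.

b254

Key hex bytes dc is 1 byte ≤ B = 3; zero-pad to 3 bytes: K' = dc 00 00.
K' ⊕ ipad = ea 36 36.  K' ⊕ opad = 80 5c 5c.
Inner input = (K'⊕ipad) ∥ m = ea 36 36 ∥ c3 d8 dd.
Inner hash: even-index sum = 504 mod 256 = 248; odd-index sum = 470 mod 256 = 214 → f8 d6.
Outer input = (K'⊕opad) ∥ inner = 80 5c 5c ∥ f8 d6.
Outer hash (tag): even-index sum = 434 mod 256 = 178; odd-index sum = 340 mod 256 = 84 → b2 54.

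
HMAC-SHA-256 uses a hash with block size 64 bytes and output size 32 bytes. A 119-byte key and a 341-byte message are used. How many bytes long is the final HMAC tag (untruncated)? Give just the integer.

The tag is one SHA-256 digest: 32 bytes.

32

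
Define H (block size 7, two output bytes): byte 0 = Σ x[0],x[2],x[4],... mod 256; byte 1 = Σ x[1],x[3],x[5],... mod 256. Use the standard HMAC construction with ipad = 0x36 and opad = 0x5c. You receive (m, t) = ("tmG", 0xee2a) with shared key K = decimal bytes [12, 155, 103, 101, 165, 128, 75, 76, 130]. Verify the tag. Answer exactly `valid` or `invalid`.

valid

Key decimal bytes [12, 155, 103, 101, 165, 128, 75, 76, 130] = 0c 9b 67 65 a5 80 4b 4c 82 is 9 bytes > B = 7, so hash it first: H(key) = e5 cc, then zero-pad to 7 bytes: K' = e5 cc 00 00 00 00 00.
K' ⊕ ipad = d3 fa 36 36 36 36 36; K' ⊕ opad = b9 90 5c 5c 5c 5c 5c.
Inner hash: even-index sum = 482 mod 256 = 226; odd-index sum = 545 mod 256 = 33 → e2 21.
Outer hash (recomputed tag): even-index sum = 494 mod 256 = 238; odd-index sum = 554 mod 256 = 42 → ee 2a.
Recomputed tag = ee2a; claimed = ee2a → match.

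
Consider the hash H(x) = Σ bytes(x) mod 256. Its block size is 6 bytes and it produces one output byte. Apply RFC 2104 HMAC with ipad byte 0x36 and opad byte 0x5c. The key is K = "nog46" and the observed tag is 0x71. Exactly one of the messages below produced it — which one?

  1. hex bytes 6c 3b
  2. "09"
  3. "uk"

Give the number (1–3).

2

Key "nog46" = 6e 6f 67 34 36 is 5 bytes ≤ B = 6; zero-pad to 6 bytes: K' = 6e 6f 67 34 36 00.
K' ⊕ ipad = 58 59 51 02 00 36; K' ⊕ opad = 32 33 3b 68 6a 5c.
m1: inner = H(58 59 51 02 00 36 6c 3b) = e1; tag = H(32 33 3b 68 6a 5c e1) = af
m2: inner = H(58 59 51 02 00 36 30 39) = a3; tag = H(32 33 3b 68 6a 5c a3) = 71 ← matches
m3: inner = H(58 59 51 02 00 36 75 6b) = 1a; tag = H(32 33 3b 68 6a 5c 1a) = e8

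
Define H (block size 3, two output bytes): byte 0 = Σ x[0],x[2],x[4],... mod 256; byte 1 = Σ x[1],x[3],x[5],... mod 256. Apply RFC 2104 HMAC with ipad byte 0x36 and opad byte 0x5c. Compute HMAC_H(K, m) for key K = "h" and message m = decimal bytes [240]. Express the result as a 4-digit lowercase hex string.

b6f0

Key "h" = 68 is 1 byte ≤ B = 3; zero-pad to 3 bytes: K' = 68 00 00.
K' ⊕ ipad = 5e 36 36.  K' ⊕ opad = 34 5c 5c.
Inner input = (K'⊕ipad) ∥ m = 5e 36 36 ∥ f0.
Inner hash: even-index sum = 148 mod 256 = 148; odd-index sum = 294 mod 256 = 38 → 94 26.
Outer input = (K'⊕opad) ∥ inner = 34 5c 5c ∥ 94 26.
Outer hash (tag): even-index sum = 182 mod 256 = 182; odd-index sum = 240 mod 256 = 240 → b6 f0.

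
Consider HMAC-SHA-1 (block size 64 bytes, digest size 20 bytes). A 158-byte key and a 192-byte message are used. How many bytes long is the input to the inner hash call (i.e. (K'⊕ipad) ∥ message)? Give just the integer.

Key is 158 > 64 bytes, so it is hashed to 20 bytes then zero-padded to 64: |K'| = 64.
Inner input = (K'⊕ipad) ∥ m → 64 + 192 = 256 bytes.

256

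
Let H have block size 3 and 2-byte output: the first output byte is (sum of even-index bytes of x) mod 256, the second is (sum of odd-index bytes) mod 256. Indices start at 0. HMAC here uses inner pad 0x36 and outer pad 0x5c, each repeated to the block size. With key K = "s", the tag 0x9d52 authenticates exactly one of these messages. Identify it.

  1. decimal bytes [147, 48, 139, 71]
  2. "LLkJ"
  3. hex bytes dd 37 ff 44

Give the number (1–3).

Key "s" = 73 is 1 byte ≤ B = 3; zero-pad to 3 bytes: K' = 73 00 00.
K' ⊕ ipad = 45 36 36; K' ⊕ opad = 2f 5c 5c.
m1: inner = H(45 36 36 93 30 8b 47) = f2 54; tag = H(2f 5c 5c f2 54) = df4e
m2: inner = H(45 36 36 4c 4c 6b 4a) = 11 ed; tag = H(2f 5c 5c 11 ed) = 786d
m3: inner = H(45 36 36 dd 37 ff 44) = f6 12; tag = H(2f 5c 5c f6 12) = 9d52 ← matches

3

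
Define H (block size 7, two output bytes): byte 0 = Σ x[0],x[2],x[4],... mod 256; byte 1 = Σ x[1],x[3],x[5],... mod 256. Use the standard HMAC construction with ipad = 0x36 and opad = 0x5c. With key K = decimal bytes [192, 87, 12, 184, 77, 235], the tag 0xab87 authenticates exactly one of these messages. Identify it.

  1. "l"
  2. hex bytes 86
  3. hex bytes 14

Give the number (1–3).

Key decimal bytes [192, 87, 12, 184, 77, 235] = c0 57 0c b8 4d eb is 6 bytes ≤ B = 7; zero-pad to 7 bytes: K' = c0 57 0c b8 4d eb 00.
K' ⊕ ipad = f6 61 3a 8e 7b dd 36; K' ⊕ opad = 9c 0b 50 e4 11 b7 5c.
m1: inner = H(f6 61 3a 8e 7b dd 36 6c) = e1 38; tag = H(9c 0b 50 e4 11 b7 5c e1 38) = 9187
m2: inner = H(f6 61 3a 8e 7b dd 36 86) = e1 52; tag = H(9c 0b 50 e4 11 b7 5c e1 52) = ab87 ← matches
m3: inner = H(f6 61 3a 8e 7b dd 36 14) = e1 e0; tag = H(9c 0b 50 e4 11 b7 5c e1 e0) = 3987

2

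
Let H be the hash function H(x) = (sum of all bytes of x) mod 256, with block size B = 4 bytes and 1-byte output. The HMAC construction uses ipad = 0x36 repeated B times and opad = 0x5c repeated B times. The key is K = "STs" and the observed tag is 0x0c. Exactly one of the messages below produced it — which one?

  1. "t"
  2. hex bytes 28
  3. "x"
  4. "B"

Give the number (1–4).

Key "STs" = 53 54 73 is 3 bytes ≤ B = 4; zero-pad to 4 bytes: K' = 53 54 73 00.
K' ⊕ ipad = 65 62 45 36; K' ⊕ opad = 0f 08 2f 5c.
m1: inner = H(65 62 45 36 74) = b6; tag = H(0f 08 2f 5c b6) = 58
m2: inner = H(65 62 45 36 28) = 6a; tag = H(0f 08 2f 5c 6a) = 0c ← matches
m3: inner = H(65 62 45 36 78) = ba; tag = H(0f 08 2f 5c ba) = 5c
m4: inner = H(65 62 45 36 42) = 84; tag = H(0f 08 2f 5c 84) = 26

2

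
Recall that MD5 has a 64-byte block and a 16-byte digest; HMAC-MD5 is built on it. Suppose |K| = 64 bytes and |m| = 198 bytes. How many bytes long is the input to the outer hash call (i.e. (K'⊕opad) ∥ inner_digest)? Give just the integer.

80

Key is 64 ≤ 64 bytes, zero-padded: |K'| = 64.
Outer input = (K'⊕opad) ∥ H(inner) → 64 + 16 = 80 bytes.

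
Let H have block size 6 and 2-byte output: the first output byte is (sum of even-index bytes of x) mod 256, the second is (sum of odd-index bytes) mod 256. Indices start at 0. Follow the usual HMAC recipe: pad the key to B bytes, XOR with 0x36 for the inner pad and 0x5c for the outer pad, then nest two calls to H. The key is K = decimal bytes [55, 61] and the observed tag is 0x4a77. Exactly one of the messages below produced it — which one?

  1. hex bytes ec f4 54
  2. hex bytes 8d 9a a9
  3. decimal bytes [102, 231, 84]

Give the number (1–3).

Key decimal bytes [55, 61] = 37 3d is 2 bytes ≤ B = 6; zero-pad to 6 bytes: K' = 37 3d 00 00 00 00.
K' ⊕ ipad = 01 0b 36 36 36 36; K' ⊕ opad = 6b 61 5c 5c 5c 5c.
m1: inner = H(01 0b 36 36 36 36 ec f4 54) = ad 6b; tag = H(6b 61 5c 5c 5c 5c ad 6b) = d084
m2: inner = H(01 0b 36 36 36 36 8d 9a a9) = a3 11; tag = H(6b 61 5c 5c 5c 5c a3 11) = c62a
m3: inner = H(01 0b 36 36 36 36 66 e7 54) = 27 5e; tag = H(6b 61 5c 5c 5c 5c 27 5e) = 4a77 ← matches

3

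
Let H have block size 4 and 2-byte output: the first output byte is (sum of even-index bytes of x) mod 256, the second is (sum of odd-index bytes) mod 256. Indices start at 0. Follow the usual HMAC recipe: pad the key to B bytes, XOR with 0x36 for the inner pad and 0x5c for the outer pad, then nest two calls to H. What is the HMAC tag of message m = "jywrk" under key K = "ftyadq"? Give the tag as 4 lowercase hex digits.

Key "ftyadq" = 66 74 79 61 64 71 is 6 bytes > B = 4, so hash it first: H(key) = 43 46, then zero-pad to 4 bytes: K' = 43 46 00 00.
K' ⊕ ipad = 75 70 36 36.  K' ⊕ opad = 1f 1a 5c 5c.
Inner input = (K'⊕ipad) ∥ m = 75 70 36 36 ∥ 6a 79 77 72 6b.
Inner hash: even-index sum = 503 mod 256 = 247; odd-index sum = 401 mod 256 = 145 → f7 91.
Outer input = (K'⊕opad) ∥ inner = 1f 1a 5c 5c ∥ f7 91.
Outer hash (tag): even-index sum = 370 mod 256 = 114; odd-index sum = 263 mod 256 = 7 → 72 07.

7207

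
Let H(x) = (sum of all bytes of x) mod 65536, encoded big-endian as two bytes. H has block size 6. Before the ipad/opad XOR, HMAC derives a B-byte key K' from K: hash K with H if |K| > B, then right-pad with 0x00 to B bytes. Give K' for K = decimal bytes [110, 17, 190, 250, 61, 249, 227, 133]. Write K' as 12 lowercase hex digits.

|K| = 8 > B = 6, so first hash the key.
H(K): sum = 110+17+190+250+61+249+227+133 = 1237 → 04 d5.
Zero-pad H(K) = 04 d5 to 6 bytes: K' = 04 d5 00 00 00 00.

04d500000000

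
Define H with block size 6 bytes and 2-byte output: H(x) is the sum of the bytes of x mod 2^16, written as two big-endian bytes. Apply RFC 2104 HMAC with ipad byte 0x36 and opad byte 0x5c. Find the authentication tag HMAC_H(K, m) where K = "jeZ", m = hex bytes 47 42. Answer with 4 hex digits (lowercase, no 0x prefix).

Key "jeZ" = 6a 65 5a is 3 bytes ≤ B = 6; zero-pad to 6 bytes: K' = 6a 65 5a 00 00 00.
K' ⊕ ipad = 5c 53 6c 36 36 36.  K' ⊕ opad = 36 39 06 5c 5c 5c.
Inner input = (K'⊕ipad) ∥ m = 5c 53 6c 36 36 36 ∥ 47 42.
Inner hash: sum = 92+83+108+54+54+54+71+66 = 582 → 02 46.
Outer input = (K'⊕opad) ∥ inner = 36 39 06 5c 5c 5c ∥ 02 46.
Outer hash (tag): sum = 54+57+6+92+92+92+2+70 = 465 → 01 d1.

01d1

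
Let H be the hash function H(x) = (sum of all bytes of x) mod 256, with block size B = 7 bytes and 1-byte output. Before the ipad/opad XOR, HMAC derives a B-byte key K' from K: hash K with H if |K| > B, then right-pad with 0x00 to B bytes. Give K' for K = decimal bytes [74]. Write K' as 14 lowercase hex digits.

4a000000000000

Key decimal bytes [74] = 4a is 1 byte ≤ B = 7; zero-pad to 7 bytes: K' = 4a 00 00 00 00 00 00.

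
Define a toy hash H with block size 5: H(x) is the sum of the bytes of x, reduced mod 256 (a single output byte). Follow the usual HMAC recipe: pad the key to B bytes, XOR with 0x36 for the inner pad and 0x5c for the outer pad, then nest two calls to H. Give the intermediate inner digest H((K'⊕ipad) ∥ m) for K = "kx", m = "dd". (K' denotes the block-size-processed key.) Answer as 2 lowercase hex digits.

15

Key "kx" = 6b 78 is 2 bytes ≤ B = 5; zero-pad to 5 bytes: K' = 6b 78 00 00 00.
K' ⊕ ipad = 5d 4e 36 36 36.
Inner input = 5d 4e 36 36 36 ∥ 64 64.
Inner hash: sum = 93+78+54+54+54+100+100 = 533; mod 256 = 21 → 15.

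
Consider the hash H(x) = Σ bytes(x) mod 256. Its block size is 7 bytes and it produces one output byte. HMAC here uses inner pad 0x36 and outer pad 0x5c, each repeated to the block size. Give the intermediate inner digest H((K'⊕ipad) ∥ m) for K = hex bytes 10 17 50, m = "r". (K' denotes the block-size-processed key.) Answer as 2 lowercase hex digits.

Key hex bytes 10 17 50 is 3 bytes ≤ B = 7; zero-pad to 7 bytes: K' = 10 17 50 00 00 00 00.
K' ⊕ ipad = 26 21 66 36 36 36 36.
Inner input = 26 21 66 36 36 36 36 ∥ 72.
Inner hash: sum = 38+33+102+54+54+54+54+114 = 503; mod 256 = 247 → f7.

f7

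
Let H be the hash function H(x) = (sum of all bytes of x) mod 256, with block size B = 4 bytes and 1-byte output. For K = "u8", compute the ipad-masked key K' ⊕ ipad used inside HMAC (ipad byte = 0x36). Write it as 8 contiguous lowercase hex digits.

Key "u8" = 75 38 is 2 bytes ≤ B = 4; zero-pad to 4 bytes: K' = 75 38 00 00.
XOR each byte with 0x36: 75⊕36=43, 38⊕36=0e, 00⊕36=36, 00⊕36=36.

430e3636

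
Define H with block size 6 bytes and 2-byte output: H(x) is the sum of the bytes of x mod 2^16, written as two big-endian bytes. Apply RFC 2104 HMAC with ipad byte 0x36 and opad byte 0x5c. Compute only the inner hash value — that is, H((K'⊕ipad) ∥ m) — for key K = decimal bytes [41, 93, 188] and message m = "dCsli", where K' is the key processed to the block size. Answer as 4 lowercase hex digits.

03a5

Key decimal bytes [41, 93, 188] = 29 5d bc is 3 bytes ≤ B = 6; zero-pad to 6 bytes: K' = 29 5d bc 00 00 00.
K' ⊕ ipad = 1f 6b 8a 36 36 36.
Inner input = 1f 6b 8a 36 36 36 ∥ 64 43 73 6c 69.
Inner hash: sum = 31+107+138+54+54+54+100+67+115+108+105 = 933 → 03 a5.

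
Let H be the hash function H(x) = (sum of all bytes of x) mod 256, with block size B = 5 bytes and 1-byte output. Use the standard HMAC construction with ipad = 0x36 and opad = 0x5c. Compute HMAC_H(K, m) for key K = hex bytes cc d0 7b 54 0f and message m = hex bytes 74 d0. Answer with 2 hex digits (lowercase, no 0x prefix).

Key hex bytes cc d0 7b 54 0f is exactly B = 5 bytes: K' = cc d0 7b 54 0f.
K' ⊕ ipad = fa e6 4d 62 39.  K' ⊕ opad = 90 8c 27 08 53.
Inner input = (K'⊕ipad) ∥ m = fa e6 4d 62 39 ∥ 74 d0.
Inner hash: sum = 250+230+77+98+57+116+208 = 1036; mod 256 = 12 → 0c.
Outer input = (K'⊕opad) ∥ inner = 90 8c 27 08 53 ∥ 0c.
Outer hash (tag): sum = 144+140+39+8+83+12 = 426; mod 256 = 170 → aa.

aa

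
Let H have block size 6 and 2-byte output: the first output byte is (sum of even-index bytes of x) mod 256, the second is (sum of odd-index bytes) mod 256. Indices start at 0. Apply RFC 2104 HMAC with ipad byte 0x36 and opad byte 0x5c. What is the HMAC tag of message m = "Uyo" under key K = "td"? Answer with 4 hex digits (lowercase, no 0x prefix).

5227

Key "td" = 74 64 is 2 bytes ≤ B = 6; zero-pad to 6 bytes: K' = 74 64 00 00 00 00.
K' ⊕ ipad = 42 52 36 36 36 36.  K' ⊕ opad = 28 38 5c 5c 5c 5c.
Inner input = (K'⊕ipad) ∥ m = 42 52 36 36 36 36 ∥ 55 79 6f.
Inner hash: even-index sum = 370 mod 256 = 114; odd-index sum = 311 mod 256 = 55 → 72 37.
Outer input = (K'⊕opad) ∥ inner = 28 38 5c 5c 5c 5c ∥ 72 37.
Outer hash (tag): even-index sum = 338 mod 256 = 82; odd-index sum = 295 mod 256 = 39 → 52 27.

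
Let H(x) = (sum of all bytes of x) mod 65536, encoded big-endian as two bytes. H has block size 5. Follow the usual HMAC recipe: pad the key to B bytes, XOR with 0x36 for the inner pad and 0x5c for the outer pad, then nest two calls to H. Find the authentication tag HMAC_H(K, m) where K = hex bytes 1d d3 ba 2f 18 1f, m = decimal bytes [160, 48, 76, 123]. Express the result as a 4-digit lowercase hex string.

Key hex bytes 1d d3 ba 2f 18 1f is 6 bytes > B = 5, so hash it first: H(key) = 02 10, then zero-pad to 5 bytes: K' = 02 10 00 00 00.
K' ⊕ ipad = 34 26 36 36 36.  K' ⊕ opad = 5e 4c 5c 5c 5c.
Inner input = (K'⊕ipad) ∥ m = 34 26 36 36 36 ∥ a0 30 4c 7b.
Inner hash: sum = 52+38+54+54+54+160+48+76+123 = 659 → 02 93.
Outer input = (K'⊕opad) ∥ inner = 5e 4c 5c 5c 5c ∥ 02 93.
Outer hash (tag): sum = 94+76+92+92+92+2+147 = 595 → 02 53.

0253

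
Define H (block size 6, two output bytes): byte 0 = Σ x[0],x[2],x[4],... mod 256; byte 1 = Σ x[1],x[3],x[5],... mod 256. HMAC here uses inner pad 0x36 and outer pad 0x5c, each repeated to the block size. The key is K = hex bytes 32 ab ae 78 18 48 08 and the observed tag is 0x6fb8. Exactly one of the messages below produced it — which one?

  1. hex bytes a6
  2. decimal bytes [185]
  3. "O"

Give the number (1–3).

2

Key hex bytes 32 ab ae 78 18 48 08 is 7 bytes > B = 6, so hash it first: H(key) = 00 6b, then zero-pad to 6 bytes: K' = 00 6b 00 00 00 00.
K' ⊕ ipad = 36 5d 36 36 36 36; K' ⊕ opad = 5c 37 5c 5c 5c 5c.
m1: inner = H(36 5d 36 36 36 36 a6) = 48 c9; tag = H(5c 37 5c 5c 5c 5c 48 c9) = 5cb8
m2: inner = H(36 5d 36 36 36 36 b9) = 5b c9; tag = H(5c 37 5c 5c 5c 5c 5b c9) = 6fb8 ← matches
m3: inner = H(36 5d 36 36 36 36 4f) = f1 c9; tag = H(5c 37 5c 5c 5c 5c f1 c9) = 05b8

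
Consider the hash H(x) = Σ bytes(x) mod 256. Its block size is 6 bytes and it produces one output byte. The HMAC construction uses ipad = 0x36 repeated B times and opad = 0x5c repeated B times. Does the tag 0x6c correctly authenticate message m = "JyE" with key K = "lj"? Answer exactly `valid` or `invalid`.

valid

Key "lj" = 6c 6a is 2 bytes ≤ B = 6; zero-pad to 6 bytes: K' = 6c 6a 00 00 00 00.
K' ⊕ ipad = 5a 5c 36 36 36 36; K' ⊕ opad = 30 36 5c 5c 5c 5c.
Inner hash: sum = 90+92+54+54+54+54+74+121+69 = 662; mod 256 = 150 → 96.
Outer hash (recomputed tag): sum = 48+54+92+92+92+92+150 = 620; mod 256 = 108 → 6c.
Recomputed tag = 6c; claimed = 6c → match.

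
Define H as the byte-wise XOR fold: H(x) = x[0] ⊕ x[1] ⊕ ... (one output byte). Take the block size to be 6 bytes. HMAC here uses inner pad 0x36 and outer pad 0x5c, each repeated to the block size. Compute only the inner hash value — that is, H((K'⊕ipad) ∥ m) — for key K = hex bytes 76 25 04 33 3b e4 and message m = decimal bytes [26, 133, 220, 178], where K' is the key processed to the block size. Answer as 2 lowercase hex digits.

4a

Key hex bytes 76 25 04 33 3b e4 is exactly B = 6 bytes: K' = 76 25 04 33 3b e4.
K' ⊕ ipad = 40 13 32 05 0d d2.
Inner input = 40 13 32 05 0d d2 ∥ 1a 85 dc b2.
Inner hash: XOR 40⊕13⊕32⊕05⊕0d⊕d2⊕1a⊕85⊕dc⊕b2 = 4a.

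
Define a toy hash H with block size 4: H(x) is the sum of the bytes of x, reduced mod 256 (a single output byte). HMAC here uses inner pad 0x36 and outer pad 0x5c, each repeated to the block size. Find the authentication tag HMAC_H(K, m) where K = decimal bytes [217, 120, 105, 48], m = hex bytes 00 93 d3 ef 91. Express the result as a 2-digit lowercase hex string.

Key decimal bytes [217, 120, 105, 48] = d9 78 69 30 is exactly B = 4 bytes: K' = d9 78 69 30.
K' ⊕ ipad = ef 4e 5f 06.  K' ⊕ opad = 85 24 35 6c.
Inner input = (K'⊕ipad) ∥ m = ef 4e 5f 06 ∥ 00 93 d3 ef 91.
Inner hash: sum = 239+78+95+6+0+147+211+239+145 = 1160; mod 256 = 136 → 88.
Outer input = (K'⊕opad) ∥ inner = 85 24 35 6c ∥ 88.
Outer hash (tag): sum = 133+36+53+108+136 = 466; mod 256 = 210 → d2.

d2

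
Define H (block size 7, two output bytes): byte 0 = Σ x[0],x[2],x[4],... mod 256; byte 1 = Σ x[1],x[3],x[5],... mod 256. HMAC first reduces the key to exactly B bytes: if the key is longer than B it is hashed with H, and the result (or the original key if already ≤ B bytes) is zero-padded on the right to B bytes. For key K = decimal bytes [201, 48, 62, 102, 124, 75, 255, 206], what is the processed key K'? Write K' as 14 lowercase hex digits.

|K| = 8 > B = 7, so first hash the key.
H(K): even-index sum = 642 mod 256 = 130; odd-index sum = 431 mod 256 = 175 → 82 af.
Zero-pad H(K) = 82 af to 7 bytes: K' = 82 af 00 00 00 00 00.

82af0000000000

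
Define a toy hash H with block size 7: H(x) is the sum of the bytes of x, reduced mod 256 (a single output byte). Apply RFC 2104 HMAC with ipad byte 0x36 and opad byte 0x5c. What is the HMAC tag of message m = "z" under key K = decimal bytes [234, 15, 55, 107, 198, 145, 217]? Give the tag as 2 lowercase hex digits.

0a

Key decimal bytes [234, 15, 55, 107, 198, 145, 217] = ea 0f 37 6b c6 91 d9 is exactly B = 7 bytes: K' = ea 0f 37 6b c6 91 d9.
K' ⊕ ipad = dc 39 01 5d f0 a7 ef.  K' ⊕ opad = b6 53 6b 37 9a cd 85.
Inner input = (K'⊕ipad) ∥ m = dc 39 01 5d f0 a7 ef ∥ 7a.
Inner hash: sum = 220+57+1+93+240+167+239+122 = 1139; mod 256 = 115 → 73.
Outer input = (K'⊕opad) ∥ inner = b6 53 6b 37 9a cd 85 ∥ 73.
Outer hash (tag): sum = 182+83+107+55+154+205+133+115 = 1034; mod 256 = 10 → 0a.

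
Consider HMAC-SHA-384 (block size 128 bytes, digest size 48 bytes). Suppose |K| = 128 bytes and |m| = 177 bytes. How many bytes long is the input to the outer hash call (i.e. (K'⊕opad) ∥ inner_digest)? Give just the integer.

176

Key is 128 ≤ 128 bytes, zero-padded: |K'| = 128.
Outer input = (K'⊕opad) ∥ H(inner) → 128 + 48 = 176 bytes.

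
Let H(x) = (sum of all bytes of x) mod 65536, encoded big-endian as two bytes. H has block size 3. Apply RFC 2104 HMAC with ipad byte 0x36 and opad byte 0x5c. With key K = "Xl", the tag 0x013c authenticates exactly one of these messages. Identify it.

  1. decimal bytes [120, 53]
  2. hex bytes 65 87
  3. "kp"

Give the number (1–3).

Key "Xl" = 58 6c is 2 bytes ≤ B = 3; zero-pad to 3 bytes: K' = 58 6c 00.
K' ⊕ ipad = 6e 5a 36; K' ⊕ opad = 04 30 5c.
m1: inner = H(6e 5a 36 78 35) = 01 ab; tag = H(04 30 5c 01 ab) = 013c ← matches
m2: inner = H(6e 5a 36 65 87) = 01 ea; tag = H(04 30 5c 01 ea) = 017b
m3: inner = H(6e 5a 36 6b 70) = 01 d9; tag = H(04 30 5c 01 d9) = 016a

1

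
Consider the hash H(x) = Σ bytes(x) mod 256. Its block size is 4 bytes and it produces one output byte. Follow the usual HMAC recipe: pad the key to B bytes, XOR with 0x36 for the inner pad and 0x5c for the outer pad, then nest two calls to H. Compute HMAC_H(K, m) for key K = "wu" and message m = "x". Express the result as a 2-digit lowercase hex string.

74

Key "wu" = 77 75 is 2 bytes ≤ B = 4; zero-pad to 4 bytes: K' = 77 75 00 00.
K' ⊕ ipad = 41 43 36 36.  K' ⊕ opad = 2b 29 5c 5c.
Inner input = (K'⊕ipad) ∥ m = 41 43 36 36 ∥ 78.
Inner hash: sum = 65+67+54+54+120 = 360; mod 256 = 104 → 68.
Outer input = (K'⊕opad) ∥ inner = 2b 29 5c 5c ∥ 68.
Outer hash (tag): sum = 43+41+92+92+104 = 372; mod 256 = 116 → 74.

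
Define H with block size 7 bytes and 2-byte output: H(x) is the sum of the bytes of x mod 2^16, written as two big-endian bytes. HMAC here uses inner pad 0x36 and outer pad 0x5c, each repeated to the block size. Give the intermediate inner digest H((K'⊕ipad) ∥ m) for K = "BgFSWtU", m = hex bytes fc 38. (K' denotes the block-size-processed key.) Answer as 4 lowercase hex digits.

Key "BgFSWtU" = 42 67 46 53 57 74 55 is exactly B = 7 bytes: K' = 42 67 46 53 57 74 55.
K' ⊕ ipad = 74 51 70 65 61 42 63.
Inner input = 74 51 70 65 61 42 63 ∥ fc 38.
Inner hash: sum = 116+81+112+101+97+66+99+252+56 = 980 → 03 d4.

03d4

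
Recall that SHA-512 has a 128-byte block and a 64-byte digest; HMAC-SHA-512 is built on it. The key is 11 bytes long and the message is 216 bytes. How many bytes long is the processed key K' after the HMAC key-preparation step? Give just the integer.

128

Key is 11 ≤ 128 bytes, zero-padded: |K'| = 128.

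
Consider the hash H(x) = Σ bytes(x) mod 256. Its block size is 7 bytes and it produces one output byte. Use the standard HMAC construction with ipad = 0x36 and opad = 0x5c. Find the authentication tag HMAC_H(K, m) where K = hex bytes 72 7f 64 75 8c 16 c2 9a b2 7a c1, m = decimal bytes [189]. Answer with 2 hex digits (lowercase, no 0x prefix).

95

Key hex bytes 72 7f 64 75 8c 16 c2 9a b2 7a c1 is 11 bytes > B = 7, so hash it first: H(key) = b5, then zero-pad to 7 bytes: K' = b5 00 00 00 00 00 00.
K' ⊕ ipad = 83 36 36 36 36 36 36.  K' ⊕ opad = e9 5c 5c 5c 5c 5c 5c.
Inner input = (K'⊕ipad) ∥ m = 83 36 36 36 36 36 36 ∥ bd.
Inner hash: sum = 131+54+54+54+54+54+54+189 = 644; mod 256 = 132 → 84.
Outer input = (K'⊕opad) ∥ inner = e9 5c 5c 5c 5c 5c 5c ∥ 84.
Outer hash (tag): sum = 233+92+92+92+92+92+92+132 = 917; mod 256 = 149 → 95.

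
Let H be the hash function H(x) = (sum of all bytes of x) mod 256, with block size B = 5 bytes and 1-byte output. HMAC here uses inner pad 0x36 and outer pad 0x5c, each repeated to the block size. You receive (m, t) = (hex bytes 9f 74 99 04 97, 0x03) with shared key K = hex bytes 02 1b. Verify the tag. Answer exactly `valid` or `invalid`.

valid

Key hex bytes 02 1b is 2 bytes ≤ B = 5; zero-pad to 5 bytes: K' = 02 1b 00 00 00.
K' ⊕ ipad = 34 2d 36 36 36; K' ⊕ opad = 5e 47 5c 5c 5c.
Inner hash: sum = 52+45+54+54+54+159+116+153+4+151 = 842; mod 256 = 74 → 4a.
Outer hash (recomputed tag): sum = 94+71+92+92+92+74 = 515; mod 256 = 3 → 03.
Recomputed tag = 03; claimed = 03 → match.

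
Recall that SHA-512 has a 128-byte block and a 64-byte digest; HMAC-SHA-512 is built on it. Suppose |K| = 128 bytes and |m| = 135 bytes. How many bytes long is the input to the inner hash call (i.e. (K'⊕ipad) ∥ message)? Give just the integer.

263

Key is 128 ≤ 128 bytes, zero-padded: |K'| = 128.
Inner input = (K'⊕ipad) ∥ m → 128 + 135 = 263 bytes.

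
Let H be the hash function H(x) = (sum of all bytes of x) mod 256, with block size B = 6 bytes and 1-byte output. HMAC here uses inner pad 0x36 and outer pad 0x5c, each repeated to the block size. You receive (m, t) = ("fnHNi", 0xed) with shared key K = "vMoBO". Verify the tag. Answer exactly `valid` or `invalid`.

Key "vMoBO" = 76 4d 6f 42 4f is 5 bytes ≤ B = 6; zero-pad to 6 bytes: K' = 76 4d 6f 42 4f 00.
K' ⊕ ipad = 40 7b 59 74 79 36; K' ⊕ opad = 2a 11 33 1e 13 5c.
Inner hash: sum = 64+123+89+116+121+54+102+110+72+78+105 = 1034; mod 256 = 10 → 0a.
Outer hash (recomputed tag): sum = 42+17+51+30+19+92+10 = 261; mod 256 = 5 → 05.
Recomputed tag = 05; claimed = ed → mismatch.

invalid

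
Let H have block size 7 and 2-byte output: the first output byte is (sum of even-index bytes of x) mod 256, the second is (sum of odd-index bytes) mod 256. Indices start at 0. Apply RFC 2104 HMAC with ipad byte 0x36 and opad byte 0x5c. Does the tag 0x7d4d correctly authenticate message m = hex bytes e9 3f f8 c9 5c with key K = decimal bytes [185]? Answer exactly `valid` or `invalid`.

invalid

Key decimal bytes [185] = b9 is 1 byte ≤ B = 7; zero-pad to 7 bytes: K' = b9 00 00 00 00 00 00.
K' ⊕ ipad = 8f 36 36 36 36 36 36; K' ⊕ opad = e5 5c 5c 5c 5c 5c 5c.
Inner hash: even-index sum = 569 mod 256 = 57; odd-index sum = 735 mod 256 = 223 → 39 df.
Outer hash (recomputed tag): even-index sum = 728 mod 256 = 216; odd-index sum = 333 mod 256 = 77 → d8 4d.
Recomputed tag = d84d; claimed = 7d4d → mismatch.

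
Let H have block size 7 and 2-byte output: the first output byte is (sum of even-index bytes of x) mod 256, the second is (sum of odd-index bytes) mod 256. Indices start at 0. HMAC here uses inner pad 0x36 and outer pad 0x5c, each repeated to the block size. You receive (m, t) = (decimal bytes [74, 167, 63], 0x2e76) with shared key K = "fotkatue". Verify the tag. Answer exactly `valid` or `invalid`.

invalid

Key "fotkatue" = 66 6f 74 6b 61 74 75 65 is 8 bytes > B = 7, so hash it first: H(key) = b0 b3, then zero-pad to 7 bytes: K' = b0 b3 00 00 00 00 00.
K' ⊕ ipad = 86 85 36 36 36 36 36; K' ⊕ opad = ec ef 5c 5c 5c 5c 5c.
Inner hash: even-index sum = 463 mod 256 = 207; odd-index sum = 378 mod 256 = 122 → cf 7a.
Outer hash (recomputed tag): even-index sum = 634 mod 256 = 122; odd-index sum = 630 mod 256 = 118 → 7a 76.
Recomputed tag = 7a76; claimed = 2e76 → mismatch.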